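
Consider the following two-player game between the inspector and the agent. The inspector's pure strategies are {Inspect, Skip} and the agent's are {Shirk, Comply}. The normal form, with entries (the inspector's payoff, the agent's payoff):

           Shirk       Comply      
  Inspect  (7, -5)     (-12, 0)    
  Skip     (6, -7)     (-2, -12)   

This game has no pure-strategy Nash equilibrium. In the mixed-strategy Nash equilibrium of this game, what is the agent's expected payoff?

The inspector's mix must leave the agent indifferent between Shirk and Comply.
  the agent's payoff from Shirk: p·(-5) + (1−p)·(-7) = 2p - 7
  the agent's payoff from Comply: p·0 + (1−p)·(-12) = 12p - 12
  2p - 7 = 12p - 12  ⇒  -10p = -5  ⇒  p = 1/2.
At equilibrium the agent is indifferent across columns, so the agent's payoff equals the payoff from Shirk: (1/2)·(-5) + (1/2)·(-7) = -6.

-6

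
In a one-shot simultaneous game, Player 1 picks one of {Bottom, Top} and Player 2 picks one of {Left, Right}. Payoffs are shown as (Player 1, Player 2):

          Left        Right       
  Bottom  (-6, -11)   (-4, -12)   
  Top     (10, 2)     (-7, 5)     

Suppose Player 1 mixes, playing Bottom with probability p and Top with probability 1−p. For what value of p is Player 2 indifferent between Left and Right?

p = 3/4

In a mixed equilibrium Player 2 is indifferent between Left and Right; this condition fixes p.
  Player 2's payoff to Left: p·(-11) + (1−p)·2 = -13p + 2
  Player 2's payoff to Right: p·(-12) + (1−p)·5 = -17p + 5
  -13p + 2 = -17p + 5  ⇒  4p = 3  ⇒  p = 3/4.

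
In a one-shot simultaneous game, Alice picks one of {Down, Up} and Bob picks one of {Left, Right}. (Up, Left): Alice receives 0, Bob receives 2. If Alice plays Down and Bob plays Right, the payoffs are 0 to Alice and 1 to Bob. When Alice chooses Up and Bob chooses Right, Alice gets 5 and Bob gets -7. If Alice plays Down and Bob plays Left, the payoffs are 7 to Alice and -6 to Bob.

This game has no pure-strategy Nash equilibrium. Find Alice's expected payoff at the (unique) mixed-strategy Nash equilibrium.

Alice's indifference between Down and Up determines Bob's mixing probability q:
  Alice's payoff from Down: q·7 + (1−q)·0 = 7q
  Alice's payoff from Up: q·0 + (1−q)·5 = -5q + 5
  7q = -5q + 5  ⇒  12q = 5  ⇒  q = 5/12.
At equilibrium Alice is indifferent across rows, so Alice's payoff equals the payoff from Down: (5/12)·7 + (7/12)·0 = 35/12.

35/12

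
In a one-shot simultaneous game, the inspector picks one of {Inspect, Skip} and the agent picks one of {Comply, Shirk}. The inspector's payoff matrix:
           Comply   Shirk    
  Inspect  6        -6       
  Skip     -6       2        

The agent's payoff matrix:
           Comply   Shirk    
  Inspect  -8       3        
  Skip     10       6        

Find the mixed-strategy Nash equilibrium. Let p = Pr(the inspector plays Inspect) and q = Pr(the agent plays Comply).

p = 4/15, q = 2/5

The inspector's mix must leave the agent indifferent between Comply and Shirk.
  the agent's payoff to Comply: p·(-8) + (1−p)·10 = -18p + 10
  the agent's payoff to Shirk: p·3 + (1−p)·6 = -3p + 6
  -18p + 10 = -3p + 6  ⇒  -15p = -4  ⇒  p = 4/15.
Set the inspector's expected payoff from Inspect equal to that from Skip:
  the inspector's expected payoff from Inspect: q·6 + (1−q)·(-6) = 12q - 6
  the inspector's expected payoff from Skip: q·(-6) + (1−q)·2 = -8q + 2
  12q - 6 = -8q + 2  ⇒  20q = 8  ⇒  q = 2/5.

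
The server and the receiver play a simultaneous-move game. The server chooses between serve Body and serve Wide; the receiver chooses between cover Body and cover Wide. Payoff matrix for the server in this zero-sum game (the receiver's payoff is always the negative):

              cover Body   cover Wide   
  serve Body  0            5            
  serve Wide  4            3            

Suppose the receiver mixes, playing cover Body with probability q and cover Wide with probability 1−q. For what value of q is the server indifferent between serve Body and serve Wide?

q = 1/3

The receiver's mix must leave the server indifferent between serve Body and serve Wide.
  the server's payoff from serve Body: q·0 + (1−q)·5 = -5q + 5
  the server's payoff from serve Wide: q·4 + (1−q)·3 = q + 3
  -5q + 5 = q + 3  ⇒  -6q = -2  ⇒  q = 1/3.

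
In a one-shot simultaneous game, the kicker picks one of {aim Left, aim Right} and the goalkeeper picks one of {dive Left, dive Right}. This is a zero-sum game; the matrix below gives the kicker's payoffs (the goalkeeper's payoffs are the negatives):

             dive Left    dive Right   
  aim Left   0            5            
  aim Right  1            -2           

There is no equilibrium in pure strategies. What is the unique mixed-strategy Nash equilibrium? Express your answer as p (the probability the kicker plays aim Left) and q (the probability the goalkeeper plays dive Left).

p = 3/8, q = 7/8

For the goalkeeper to be willing to mix, the goalkeeper must be indifferent between dive Left and dive Right, which pins down the kicker's mix.
  the goalkeeper's payoff from dive Left: p·0 + (1−p)·(-1) = p - 1
  the goalkeeper's payoff from dive Right: p·(-5) + (1−p)·2 = -7p + 2
  p - 1 = -7p + 2  ⇒  8p = 3  ⇒  p = 3/8.
Set the kicker's expected payoff from aim Left equal to that from aim Right:
  the kicker's payoff to aim Left: q·0 + (1−q)·5 = -5q + 5
  the kicker's payoff to aim Right: q·1 + (1−q)·(-2) = 3q - 2
  -5q + 5 = 3q - 2  ⇒  -8q = -7  ⇒  q = 7/8.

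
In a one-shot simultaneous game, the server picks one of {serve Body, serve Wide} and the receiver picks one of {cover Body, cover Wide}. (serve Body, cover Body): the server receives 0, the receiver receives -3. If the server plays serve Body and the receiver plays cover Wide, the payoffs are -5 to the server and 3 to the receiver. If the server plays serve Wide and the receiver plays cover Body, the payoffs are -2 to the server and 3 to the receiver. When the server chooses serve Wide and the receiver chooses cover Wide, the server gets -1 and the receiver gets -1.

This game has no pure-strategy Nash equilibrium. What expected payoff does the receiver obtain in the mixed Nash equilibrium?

3/5

The receiver's indifference between cover Body and cover Wide determines the server's mixing probability p:
  the receiver's payoff to cover Body: p·(-3) + (1−p)·3 = -6p + 3
  the receiver's payoff to cover Wide: p·3 + (1−p)·(-1) = 4p - 1
  -6p + 3 = 4p - 1  ⇒  -10p = -4  ⇒  p = 2/5.
At equilibrium the receiver is indifferent across columns, so the receiver's payoff equals the payoff from cover Body: (2/5)·(-3) + (3/5)·3 = 3/5.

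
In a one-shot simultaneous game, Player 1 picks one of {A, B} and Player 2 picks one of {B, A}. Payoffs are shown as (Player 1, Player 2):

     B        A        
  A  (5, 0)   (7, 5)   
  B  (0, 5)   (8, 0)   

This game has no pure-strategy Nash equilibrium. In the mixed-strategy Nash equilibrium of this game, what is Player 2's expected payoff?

For Player 2 to be willing to mix, Player 2 must be indifferent between B and A, which pins down Player 1's mix.
  Player 2's expected payoff from B: p·0 + (1−p)·5 = -5p + 5
  Player 2's expected payoff from A: p·5 + (1−p)·0 = 5p
  -5p + 5 = 5p  ⇒  -10p = -5  ⇒  p = 1/2.
At equilibrium Player 2 is indifferent across columns, so Player 2's payoff equals the payoff from B: (1/2)·0 + (1/2)·5 = 5/2.

5/2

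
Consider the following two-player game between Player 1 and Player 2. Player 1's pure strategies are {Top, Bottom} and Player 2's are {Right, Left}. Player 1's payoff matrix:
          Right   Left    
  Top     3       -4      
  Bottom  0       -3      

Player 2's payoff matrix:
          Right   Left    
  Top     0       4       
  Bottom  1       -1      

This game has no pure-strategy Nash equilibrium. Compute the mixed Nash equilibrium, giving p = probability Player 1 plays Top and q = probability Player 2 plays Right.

Set Player 2's expected payoff from Right equal to that from Left:
  Player 2's payoff from Right: p·0 + (1−p)·1 = -p + 1
  Player 2's payoff from Left: p·4 + (1−p)·(-1) = 5p - 1
  -p + 1 = 5p - 1  ⇒  -6p = -2  ⇒  p = 1/3.
In a mixed equilibrium Player 1 is indifferent between Top and Bottom; this condition fixes q.
  Player 1's payoff to Top: q·3 + (1−q)·(-4) = 7q - 4
  Player 1's payoff to Bottom: q·0 + (1−q)·(-3) = 3q - 3
  7q - 4 = 3q - 3  ⇒  4q = 1  ⇒  q = 1/4.

p = 1/3, q = 1/4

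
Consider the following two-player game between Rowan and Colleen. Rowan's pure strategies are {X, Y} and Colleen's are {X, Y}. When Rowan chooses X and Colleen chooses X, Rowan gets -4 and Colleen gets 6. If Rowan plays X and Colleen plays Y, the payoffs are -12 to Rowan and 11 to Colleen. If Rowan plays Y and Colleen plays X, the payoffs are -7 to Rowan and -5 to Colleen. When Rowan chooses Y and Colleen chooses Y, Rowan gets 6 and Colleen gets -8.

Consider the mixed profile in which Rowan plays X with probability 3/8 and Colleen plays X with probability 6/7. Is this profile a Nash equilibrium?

Check Colleen's indifference given Rowan's mix p = 3/8:
  payoff from X = -7/8; payoff from Y = -7/8 — equal.
Check Rowan's indifference given Colleen's mix q = 6/7:
  payoff from X = -36/7; payoff from Y = -36/7 — equal.
Both players are indifferent, so neither can profitably deviate.

Yes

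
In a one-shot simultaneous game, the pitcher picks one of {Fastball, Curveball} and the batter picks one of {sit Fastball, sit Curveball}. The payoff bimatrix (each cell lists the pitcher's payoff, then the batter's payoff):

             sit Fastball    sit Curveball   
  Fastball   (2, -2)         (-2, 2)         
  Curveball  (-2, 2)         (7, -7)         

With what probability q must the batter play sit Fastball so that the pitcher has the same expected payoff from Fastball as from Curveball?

In a mixed equilibrium the pitcher is indifferent between Fastball and Curveball; this condition fixes q.
  the pitcher's payoff to Fastball: q·2 + (1−q)·(-2) = 4q - 2
  the pitcher's payoff to Curveball: q·(-2) + (1−q)·7 = -9q + 7
  4q - 2 = -9q + 7  ⇒  13q = 9  ⇒  q = 9/13.

q = 9/13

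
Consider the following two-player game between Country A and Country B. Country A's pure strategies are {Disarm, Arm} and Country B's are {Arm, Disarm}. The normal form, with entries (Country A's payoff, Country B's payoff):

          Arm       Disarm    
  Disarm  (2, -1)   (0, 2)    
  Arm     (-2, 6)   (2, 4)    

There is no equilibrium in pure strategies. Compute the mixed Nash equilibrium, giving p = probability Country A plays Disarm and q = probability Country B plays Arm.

p = 2/5, q = 1/3

Country A's mix must leave Country B indifferent between Arm and Disarm.
  Country B's expected payoff from Arm: p·(-1) + (1−p)·6 = -7p + 6
  Country B's expected payoff from Disarm: p·2 + (1−p)·4 = -2p + 4
  -7p + 6 = -2p + 4  ⇒  -5p = -2  ⇒  p = 2/5.
Set Country A's expected payoff from Disarm equal to that from Arm:
  Country A's payoff to Disarm: q·2 + (1−q)·0 = 2q
  Country A's payoff to Arm: q·(-2) + (1−q)·2 = -4q + 2
  2q = -4q + 2  ⇒  6q = 2  ⇒  q = 1/3.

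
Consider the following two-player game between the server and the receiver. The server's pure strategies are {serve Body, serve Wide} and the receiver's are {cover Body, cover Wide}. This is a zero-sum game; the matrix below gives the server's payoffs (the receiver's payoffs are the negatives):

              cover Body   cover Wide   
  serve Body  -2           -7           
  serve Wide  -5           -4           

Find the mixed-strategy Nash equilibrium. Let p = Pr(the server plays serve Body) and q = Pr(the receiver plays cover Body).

The receiver's indifference between cover Body and cover Wide determines the server's mixing probability p:
  the receiver's payoff from cover Body: p·2 + (1−p)·5 = -3p + 5
  the receiver's payoff from cover Wide: p·7 + (1−p)·4 = 3p + 4
  -3p + 5 = 3p + 4  ⇒  -6p = -1  ⇒  p = 1/6.
For the server to be willing to mix, the server must be indifferent between serve Body and serve Wide, which pins down the receiver's mix.
  the server's expected payoff from serve Body: q·(-2) + (1−q)·(-7) = 5q - 7
  the server's expected payoff from serve Wide: q·(-5) + (1−q)·(-4) = -q - 4
  5q - 7 = -q - 4  ⇒  6q = 3  ⇒  q = 1/2.

p = 1/6, q = 1/2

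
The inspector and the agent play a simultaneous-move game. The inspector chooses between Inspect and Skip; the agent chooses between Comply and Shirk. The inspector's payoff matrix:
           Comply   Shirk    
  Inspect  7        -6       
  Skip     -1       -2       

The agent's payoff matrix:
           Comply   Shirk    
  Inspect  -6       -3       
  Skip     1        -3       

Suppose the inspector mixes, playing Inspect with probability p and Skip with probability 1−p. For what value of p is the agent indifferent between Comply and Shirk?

p = 4/7

The agent's indifference between Comply and Shirk determines the inspector's mixing probability p:
  the agent's payoff to Comply: p·(-6) + (1−p)·1 = -7p + 1
  the agent's payoff to Shirk: p·(-3) + (1−p)·(-3) = -3
  -7p + 1 = -3  ⇒  -7p = -4  ⇒  p = 4/7.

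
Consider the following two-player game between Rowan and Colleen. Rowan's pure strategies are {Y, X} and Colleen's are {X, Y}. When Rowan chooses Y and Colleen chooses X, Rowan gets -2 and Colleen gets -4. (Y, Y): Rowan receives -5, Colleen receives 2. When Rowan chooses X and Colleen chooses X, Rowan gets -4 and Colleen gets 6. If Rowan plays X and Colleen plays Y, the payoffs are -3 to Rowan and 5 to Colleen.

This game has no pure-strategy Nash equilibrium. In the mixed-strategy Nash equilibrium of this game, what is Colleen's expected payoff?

32/7

For Colleen to be willing to mix, Colleen must be indifferent between X and Y, which pins down Rowan's mix.
  Colleen's expected payoff from X: p·(-4) + (1−p)·6 = -10p + 6
  Colleen's expected payoff from Y: p·2 + (1−p)·5 = -3p + 5
  -10p + 6 = -3p + 5  ⇒  -7p = -1  ⇒  p = 1/7.
At equilibrium Colleen is indifferent across columns, so Colleen's payoff equals the payoff from X: (1/7)·(-4) + (6/7)·6 = 32/7.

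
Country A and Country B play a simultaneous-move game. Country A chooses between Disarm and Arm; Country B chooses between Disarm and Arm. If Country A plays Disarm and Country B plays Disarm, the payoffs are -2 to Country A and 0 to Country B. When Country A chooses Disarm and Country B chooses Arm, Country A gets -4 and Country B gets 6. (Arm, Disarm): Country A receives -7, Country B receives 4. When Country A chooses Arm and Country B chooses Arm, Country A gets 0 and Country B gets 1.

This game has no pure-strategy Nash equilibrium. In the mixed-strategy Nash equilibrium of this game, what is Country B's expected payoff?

8/3

In a mixed equilibrium Country B is indifferent between Disarm and Arm; this condition fixes p.
  Country B's payoff to Disarm: p·0 + (1−p)·4 = -4p + 4
  Country B's payoff to Arm: p·6 + (1−p)·1 = 5p + 1
  -4p + 4 = 5p + 1  ⇒  -9p = -3  ⇒  p = 1/3.
At equilibrium Country B is indifferent across columns, so Country B's payoff equals the payoff from Disarm: (1/3)·0 + (2/3)·4 = 8/3.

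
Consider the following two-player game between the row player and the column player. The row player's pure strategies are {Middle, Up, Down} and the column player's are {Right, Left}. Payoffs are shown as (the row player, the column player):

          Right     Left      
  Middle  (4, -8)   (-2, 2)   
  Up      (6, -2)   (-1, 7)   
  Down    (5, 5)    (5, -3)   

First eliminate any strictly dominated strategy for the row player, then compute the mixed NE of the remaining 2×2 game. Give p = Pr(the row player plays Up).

p = 8/17

The row player's strategy Middle is strictly dominated by Up: 6 > 4 and -1 > -2. Eliminate Middle.
In a mixed equilibrium the column player is indifferent between Right and Left; this condition fixes p.
  the column player's payoff to Right: p·(-2) + (1−p)·5 = -7p + 5
  the column player's payoff to Left: p·7 + (1−p)·(-3) = 10p - 3
  -7p + 5 = 10p - 3  ⇒  -17p = -8  ⇒  p = 8/17.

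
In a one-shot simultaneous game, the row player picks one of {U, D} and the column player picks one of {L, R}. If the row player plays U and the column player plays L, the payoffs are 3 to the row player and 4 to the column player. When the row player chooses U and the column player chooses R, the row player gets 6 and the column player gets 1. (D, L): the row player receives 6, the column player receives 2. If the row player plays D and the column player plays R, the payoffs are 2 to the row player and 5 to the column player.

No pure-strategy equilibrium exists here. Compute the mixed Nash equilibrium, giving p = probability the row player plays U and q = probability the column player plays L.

p = 1/2, q = 4/7

For the column player to be willing to mix, the column player must be indifferent between L and R, which pins down the row player's mix.
  the column player's payoff from L: p·4 + (1−p)·2 = 2p + 2
  the column player's payoff from R: p·1 + (1−p)·5 = -4p + 5
  2p + 2 = -4p + 5  ⇒  6p = 3  ⇒  p = 1/2.
The column player's mix must leave the row player indifferent between U and D.
  the row player's payoff to U: q·3 + (1−q)·6 = -3q + 6
  the row player's payoff to D: q·6 + (1−q)·2 = 4q + 2
  -3q + 6 = 4q + 2  ⇒  -7q = -4  ⇒  q = 4/7.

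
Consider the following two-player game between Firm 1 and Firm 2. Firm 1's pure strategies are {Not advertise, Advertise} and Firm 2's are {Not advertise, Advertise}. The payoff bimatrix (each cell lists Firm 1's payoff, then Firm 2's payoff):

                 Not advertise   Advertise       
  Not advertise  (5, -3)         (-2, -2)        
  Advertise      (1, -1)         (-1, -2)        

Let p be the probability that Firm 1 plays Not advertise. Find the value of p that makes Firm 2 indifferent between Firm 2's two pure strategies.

p = 1/2

Set Firm 2's expected payoff from Not advertise equal to that from Advertise:
  Firm 2's payoff from Not advertise: p·(-3) + (1−p)·(-1) = -2p - 1
  Firm 2's payoff from Advertise: p·(-2) + (1−p)·(-2) = -2
  -2p - 1 = -2  ⇒  -2p = -1  ⇒  p = 1/2.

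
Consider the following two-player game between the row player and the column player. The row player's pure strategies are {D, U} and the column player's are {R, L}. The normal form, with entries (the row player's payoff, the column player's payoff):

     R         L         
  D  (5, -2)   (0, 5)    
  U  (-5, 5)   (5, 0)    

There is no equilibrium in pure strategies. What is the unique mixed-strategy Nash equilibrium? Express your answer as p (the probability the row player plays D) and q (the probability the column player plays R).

The row player's mix must leave the column player indifferent between R and L.
  the column player's payoff to R: p·(-2) + (1−p)·5 = -7p + 5
  the column player's payoff to L: p·5 + (1−p)·0 = 5p
  -7p + 5 = 5p  ⇒  -12p = -5  ⇒  p = 5/12.
The row player's indifference between D and U determines the column player's mixing probability q:
  the row player's payoff to D: q·5 + (1−q)·0 = 5q
  the row player's payoff to U: q·(-5) + (1−q)·5 = -10q + 5
  5q = -10q + 5  ⇒  15q = 5  ⇒  q = 1/3.

p = 5/12, q = 1/3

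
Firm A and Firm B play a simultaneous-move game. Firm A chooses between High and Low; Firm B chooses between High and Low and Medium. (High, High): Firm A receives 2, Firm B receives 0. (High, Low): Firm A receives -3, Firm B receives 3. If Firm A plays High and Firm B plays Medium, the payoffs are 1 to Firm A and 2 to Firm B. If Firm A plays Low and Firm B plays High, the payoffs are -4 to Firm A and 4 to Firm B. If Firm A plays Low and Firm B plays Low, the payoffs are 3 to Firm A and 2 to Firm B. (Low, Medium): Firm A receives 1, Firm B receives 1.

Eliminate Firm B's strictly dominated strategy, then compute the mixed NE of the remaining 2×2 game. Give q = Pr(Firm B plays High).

q = 1/2

Firm B's strategy Medium is strictly dominated by Low: 3 > 2 and 2 > 1. Eliminate Medium.
Set Firm A's expected payoff from High equal to that from Low:
  Firm A's payoff to High: q·2 + (1−q)·(-3) = 5q - 3
  Firm A's payoff to Low: q·(-4) + (1−q)·3 = -7q + 3
  5q - 3 = -7q + 3  ⇒  12q = 6  ⇒  q = 1/2.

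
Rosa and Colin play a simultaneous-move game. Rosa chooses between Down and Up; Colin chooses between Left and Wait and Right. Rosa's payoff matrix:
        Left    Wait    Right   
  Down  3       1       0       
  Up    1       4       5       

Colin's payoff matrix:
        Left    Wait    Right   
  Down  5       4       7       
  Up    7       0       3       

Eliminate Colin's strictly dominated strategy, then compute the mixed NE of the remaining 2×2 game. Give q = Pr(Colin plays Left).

Colin's strategy Wait is strictly dominated by Right: 7 > 4 and 3 > 0. Eliminate Wait.
Set Rosa's expected payoff from Down equal to that from Up:
  Rosa's payoff to Down: q·3 + (1−q)·0 = 3q
  Rosa's payoff to Up: q·1 + (1−q)·5 = -4q + 5
  3q = -4q + 5  ⇒  7q = 5  ⇒  q = 5/7.

q = 5/7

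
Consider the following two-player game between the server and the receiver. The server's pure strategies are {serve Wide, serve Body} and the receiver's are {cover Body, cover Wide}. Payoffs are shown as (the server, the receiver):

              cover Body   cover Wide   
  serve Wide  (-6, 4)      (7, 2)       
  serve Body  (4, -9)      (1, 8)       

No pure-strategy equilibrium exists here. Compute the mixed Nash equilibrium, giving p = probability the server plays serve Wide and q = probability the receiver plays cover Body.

p = 17/19, q = 3/8

Set the receiver's expected payoff from cover Body equal to that from cover Wide:
  the receiver's payoff from cover Body: p·4 + (1−p)·(-9) = 13p - 9
  the receiver's payoff from cover Wide: p·2 + (1−p)·8 = -6p + 8
  13p - 9 = -6p + 8  ⇒  19p = 17  ⇒  p = 17/19.
In a mixed equilibrium the server is indifferent between serve Wide and serve Body; this condition fixes q.
  the server's payoff from serve Wide: q·(-6) + (1−q)·7 = -13q + 7
  the server's payoff from serve Body: q·4 + (1−q)·1 = 3q + 1
  -13q + 7 = 3q + 1  ⇒  -16q = -6  ⇒  q = 3/8.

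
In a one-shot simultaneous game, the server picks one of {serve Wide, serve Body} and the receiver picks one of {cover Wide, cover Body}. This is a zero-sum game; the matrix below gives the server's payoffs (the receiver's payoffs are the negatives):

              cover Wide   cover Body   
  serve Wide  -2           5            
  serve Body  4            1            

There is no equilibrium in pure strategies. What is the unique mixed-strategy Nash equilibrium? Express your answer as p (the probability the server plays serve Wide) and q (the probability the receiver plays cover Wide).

In a mixed equilibrium the receiver is indifferent between cover Wide and cover Body; this condition fixes p.
  the receiver's payoff from cover Wide: p·2 + (1−p)·(-4) = 6p - 4
  the receiver's payoff from cover Body: p·(-5) + (1−p)·(-1) = -4p - 1
  6p - 4 = -4p - 1  ⇒  10p = 3  ⇒  p = 3/10.
In a mixed equilibrium the server is indifferent between serve Wide and serve Body; this condition fixes q.
  the server's payoff to serve Wide: q·(-2) + (1−q)·5 = -7q + 5
  the server's payoff to serve Body: q·4 + (1−q)·1 = 3q + 1
  -7q + 5 = 3q + 1  ⇒  -10q = -4  ⇒  q = 2/5.

p = 3/10, q = 2/5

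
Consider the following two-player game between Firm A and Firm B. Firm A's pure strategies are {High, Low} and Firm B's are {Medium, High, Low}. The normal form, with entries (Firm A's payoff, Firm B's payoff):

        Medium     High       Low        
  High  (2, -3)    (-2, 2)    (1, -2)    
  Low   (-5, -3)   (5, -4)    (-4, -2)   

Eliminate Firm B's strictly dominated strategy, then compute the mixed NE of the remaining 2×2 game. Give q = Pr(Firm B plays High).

q = 5/12

Firm B's strategy Medium is strictly dominated by Low: -2 > -3 and -2 > -3. Eliminate Medium.
For Firm A to be willing to mix, Firm A must be indifferent between High and Low, which pins down Firm B's mix.
  Firm A's expected payoff from High: q·(-2) + (1−q)·1 = -3q + 1
  Firm A's expected payoff from Low: q·5 + (1−q)·(-4) = 9q - 4
  -3q + 1 = 9q - 4  ⇒  -12q = -5  ⇒  q = 5/12.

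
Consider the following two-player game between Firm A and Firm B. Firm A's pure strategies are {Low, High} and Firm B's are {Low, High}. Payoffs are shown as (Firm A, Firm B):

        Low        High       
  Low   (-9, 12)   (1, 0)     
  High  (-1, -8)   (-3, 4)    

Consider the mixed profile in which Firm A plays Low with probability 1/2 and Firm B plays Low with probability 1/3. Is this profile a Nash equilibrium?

Check Firm B's indifference given Firm A's mix p = 1/2:
  payoff from Low = 2; payoff from High = 2 — equal.
Check Firm A's indifference given Firm B's mix q = 1/3:
  payoff from Low = -7/3; payoff from High = -7/3 — equal.
Both players are indifferent, so neither can profitably deviate.

Yes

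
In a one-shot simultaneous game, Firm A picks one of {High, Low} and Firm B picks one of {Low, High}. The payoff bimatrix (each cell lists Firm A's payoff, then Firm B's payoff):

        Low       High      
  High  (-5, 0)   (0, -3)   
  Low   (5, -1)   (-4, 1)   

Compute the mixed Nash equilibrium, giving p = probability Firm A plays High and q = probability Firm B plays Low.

p = 2/5, q = 2/7

Firm B's indifference between Low and High determines Firm A's mixing probability p:
  Firm B's payoff from Low: p·0 + (1−p)·(-1) = p - 1
  Firm B's payoff from High: p·(-3) + (1−p)·1 = -4p + 1
  p - 1 = -4p + 1  ⇒  5p = 2  ⇒  p = 2/5.
Set Firm A's expected payoff from High equal to that from Low:
  Firm A's expected payoff from High: q·(-5) + (1−q)·0 = -5q
  Firm A's expected payoff from Low: q·5 + (1−q)·(-4) = 9q - 4
  -5q = 9q - 4  ⇒  -14q = -4  ⇒  q = 2/7.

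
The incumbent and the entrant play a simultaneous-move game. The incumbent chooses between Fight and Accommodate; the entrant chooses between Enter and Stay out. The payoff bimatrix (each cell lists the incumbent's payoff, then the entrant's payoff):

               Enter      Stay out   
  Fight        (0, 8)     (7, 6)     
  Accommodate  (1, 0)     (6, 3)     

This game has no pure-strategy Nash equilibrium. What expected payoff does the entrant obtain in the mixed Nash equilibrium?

24/5

For the entrant to be willing to mix, the entrant must be indifferent between Enter and Stay out, which pins down the incumbent's mix.
  the entrant's payoff from Enter: p·8 + (1−p)·0 = 8p
  the entrant's payoff from Stay out: p·6 + (1−p)·3 = 3p + 3
  8p = 3p + 3  ⇒  5p = 3  ⇒  p = 3/5.
At equilibrium the entrant is indifferent across columns, so the entrant's payoff equals the payoff from Enter: (3/5)·8 + (2/5)·0 = 24/5.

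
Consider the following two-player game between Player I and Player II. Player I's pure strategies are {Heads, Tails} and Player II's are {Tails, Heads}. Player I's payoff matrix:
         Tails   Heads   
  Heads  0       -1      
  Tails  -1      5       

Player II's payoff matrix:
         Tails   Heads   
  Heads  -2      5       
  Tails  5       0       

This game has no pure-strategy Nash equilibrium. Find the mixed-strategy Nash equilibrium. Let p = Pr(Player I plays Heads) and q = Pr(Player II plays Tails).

p = 5/12, q = 6/7

Set Player II's expected payoff from Tails equal to that from Heads:
  Player II's payoff to Tails: p·(-2) + (1−p)·5 = -7p + 5
  Player II's payoff to Heads: p·5 + (1−p)·0 = 5p
  -7p + 5 = 5p  ⇒  -12p = -5  ⇒  p = 5/12.
Player II's mix must leave Player I indifferent between Heads and Tails.
  Player I's payoff to Heads: q·0 + (1−q)·(-1) = q - 1
  Player I's payoff to Tails: q·(-1) + (1−q)·5 = -6q + 5
  q - 1 = -6q + 5  ⇒  7q = 6  ⇒  q = 6/7.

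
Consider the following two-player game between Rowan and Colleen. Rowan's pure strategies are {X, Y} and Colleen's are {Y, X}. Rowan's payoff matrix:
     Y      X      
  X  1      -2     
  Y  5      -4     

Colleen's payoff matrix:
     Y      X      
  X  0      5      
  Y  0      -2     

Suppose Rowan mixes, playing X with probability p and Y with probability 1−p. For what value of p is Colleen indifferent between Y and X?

p = 2/7

In a mixed equilibrium Colleen is indifferent between Y and X; this condition fixes p.
  Colleen's payoff from Y: p·0 + (1−p)·0 = 0
  Colleen's payoff from X: p·5 + (1−p)·(-2) = 7p - 2
  0 = 7p - 2  ⇒  -7p = -2  ⇒  p = 2/7.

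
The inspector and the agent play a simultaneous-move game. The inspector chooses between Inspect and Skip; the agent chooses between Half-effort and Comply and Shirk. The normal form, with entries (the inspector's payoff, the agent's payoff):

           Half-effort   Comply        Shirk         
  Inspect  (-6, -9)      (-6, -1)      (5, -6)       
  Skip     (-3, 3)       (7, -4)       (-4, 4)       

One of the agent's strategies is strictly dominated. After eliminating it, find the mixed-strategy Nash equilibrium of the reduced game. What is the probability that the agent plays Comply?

q = 9/22

The agent's strategy Half-effort is strictly dominated by Shirk: -6 > -9 and 4 > 3. Eliminate Half-effort.
The agent's mix must leave the inspector indifferent between Inspect and Skip.
  the inspector's expected payoff from Inspect: q·(-6) + (1−q)·5 = -11q + 5
  the inspector's expected payoff from Skip: q·7 + (1−q)·(-4) = 11q - 4
  -11q + 5 = 11q - 4  ⇒  -22q = -9  ⇒  q = 9/22.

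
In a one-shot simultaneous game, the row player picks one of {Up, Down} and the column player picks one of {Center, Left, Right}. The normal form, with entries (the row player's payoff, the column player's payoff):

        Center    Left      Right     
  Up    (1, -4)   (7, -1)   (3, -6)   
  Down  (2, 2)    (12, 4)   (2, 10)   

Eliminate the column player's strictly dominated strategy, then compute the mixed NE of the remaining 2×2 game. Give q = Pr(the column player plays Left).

The column player's strategy Center is strictly dominated by Left: -1 > -4 and 4 > 2. Eliminate Center.
For the row player to be willing to mix, the row player must be indifferent between Up and Down, which pins down the column player's mix.
  the row player's payoff from Up: q·7 + (1−q)·3 = 4q + 3
  the row player's payoff from Down: q·12 + (1−q)·2 = 10q + 2
  4q + 3 = 10q + 2  ⇒  -6q = -1  ⇒  q = 1/6.

q = 1/6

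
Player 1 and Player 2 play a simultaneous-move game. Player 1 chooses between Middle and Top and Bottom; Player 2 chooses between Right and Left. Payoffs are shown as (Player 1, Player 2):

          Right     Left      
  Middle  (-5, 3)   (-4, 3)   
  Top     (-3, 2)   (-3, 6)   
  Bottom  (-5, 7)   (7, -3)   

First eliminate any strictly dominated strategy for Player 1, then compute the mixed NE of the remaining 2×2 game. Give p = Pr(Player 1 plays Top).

Player 1's strategy Middle is strictly dominated by Top: -3 > -5 and -3 > -4. Eliminate Middle.
Player 1's mix must leave Player 2 indifferent between Right and Left.
  Player 2's payoff to Right: p·2 + (1−p)·7 = -5p + 7
  Player 2's payoff to Left: p·6 + (1−p)·(-3) = 9p - 3
  -5p + 7 = 9p - 3  ⇒  -14p = -10  ⇒  p = 5/7.

p = 5/7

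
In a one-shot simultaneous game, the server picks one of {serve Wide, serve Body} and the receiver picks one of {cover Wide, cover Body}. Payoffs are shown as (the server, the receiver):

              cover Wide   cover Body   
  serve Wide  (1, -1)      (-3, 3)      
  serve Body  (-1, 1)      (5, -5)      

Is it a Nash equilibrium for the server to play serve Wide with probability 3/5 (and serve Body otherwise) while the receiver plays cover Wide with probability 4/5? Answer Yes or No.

Yes

Check the receiver's indifference given the server's mix p = 3/5:
  payoff from cover Wide = -1/5; payoff from cover Body = -1/5 — equal.
Check the server's indifference given the receiver's mix q = 4/5:
  payoff from serve Wide = 1/5; payoff from serve Body = 1/5 — equal.
Both players are indifferent, so neither can profitably deviate.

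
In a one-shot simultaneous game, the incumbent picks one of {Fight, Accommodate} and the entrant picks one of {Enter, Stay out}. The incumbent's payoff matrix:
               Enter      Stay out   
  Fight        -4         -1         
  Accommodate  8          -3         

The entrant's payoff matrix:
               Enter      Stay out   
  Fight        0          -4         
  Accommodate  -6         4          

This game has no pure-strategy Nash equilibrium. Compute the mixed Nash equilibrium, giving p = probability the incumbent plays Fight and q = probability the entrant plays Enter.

The incumbent's mix must leave the entrant indifferent between Enter and Stay out.
  the entrant's payoff to Enter: p·0 + (1−p)·(-6) = 6p - 6
  the entrant's payoff to Stay out: p·(-4) + (1−p)·4 = -8p + 4
  6p - 6 = -8p + 4  ⇒  14p = 10  ⇒  p = 5/7.
The incumbent's indifference between Fight and Accommodate determines the entrant's mixing probability q:
  the incumbent's payoff to Fight: q·(-4) + (1−q)·(-1) = -3q - 1
  the incumbent's payoff to Accommodate: q·8 + (1−q)·(-3) = 11q - 3
  -3q - 1 = 11q - 3  ⇒  -14q = -2  ⇒  q = 1/7.

p = 5/7, q = 1/7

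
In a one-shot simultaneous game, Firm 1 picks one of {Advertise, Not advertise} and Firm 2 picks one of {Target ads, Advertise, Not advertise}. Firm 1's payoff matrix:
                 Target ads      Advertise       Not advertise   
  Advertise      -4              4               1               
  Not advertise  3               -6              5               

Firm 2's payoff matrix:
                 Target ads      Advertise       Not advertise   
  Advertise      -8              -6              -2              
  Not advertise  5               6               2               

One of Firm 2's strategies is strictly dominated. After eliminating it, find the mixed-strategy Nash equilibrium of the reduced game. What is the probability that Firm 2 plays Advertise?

Firm 2's strategy Target ads is strictly dominated by Advertise: -6 > -8 and 6 > 5. Eliminate Target ads.
Firm 2's mix must leave Firm 1 indifferent between Advertise and Not advertise.
  Firm 1's payoff to Advertise: q·4 + (1−q)·1 = 3q + 1
  Firm 1's payoff to Not advertise: q·(-6) + (1−q)·5 = -11q + 5
  3q + 1 = -11q + 5  ⇒  14q = 4  ⇒  q = 2/7.

q = 2/7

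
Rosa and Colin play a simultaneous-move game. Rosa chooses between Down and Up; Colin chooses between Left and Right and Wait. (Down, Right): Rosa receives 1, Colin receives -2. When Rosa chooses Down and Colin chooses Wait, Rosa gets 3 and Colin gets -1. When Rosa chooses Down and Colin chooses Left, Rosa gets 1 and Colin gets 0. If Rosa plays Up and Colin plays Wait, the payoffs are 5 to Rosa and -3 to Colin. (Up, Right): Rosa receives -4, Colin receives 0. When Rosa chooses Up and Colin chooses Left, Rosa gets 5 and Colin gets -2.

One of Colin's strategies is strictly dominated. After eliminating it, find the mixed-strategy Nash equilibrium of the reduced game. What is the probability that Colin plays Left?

q = 5/9

Colin's strategy Wait is strictly dominated by Left: 0 > -1 and -2 > -3. Eliminate Wait.
Rosa's indifference between Down and Up determines Colin's mixing probability q:
  Rosa's expected payoff from Down: q·1 + (1−q)·1 = 1
  Rosa's expected payoff from Up: q·5 + (1−q)·(-4) = 9q - 4
  1 = 9q - 4  ⇒  -9q = -5  ⇒  q = 5/9.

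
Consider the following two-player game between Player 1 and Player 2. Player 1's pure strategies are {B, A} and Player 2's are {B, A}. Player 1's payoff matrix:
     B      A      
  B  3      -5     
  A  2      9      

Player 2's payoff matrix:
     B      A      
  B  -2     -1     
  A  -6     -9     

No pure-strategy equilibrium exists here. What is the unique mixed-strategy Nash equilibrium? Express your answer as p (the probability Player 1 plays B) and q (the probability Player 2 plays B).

Player 2's indifference between B and A determines Player 1's mixing probability p:
  Player 2's expected payoff from B: p·(-2) + (1−p)·(-6) = 4p - 6
  Player 2's expected payoff from A: p·(-1) + (1−p)·(-9) = 8p - 9
  4p - 6 = 8p - 9  ⇒  -4p = -3  ⇒  p = 3/4.
Player 1's indifference between B and A determines Player 2's mixing probability q:
  Player 1's payoff from B: q·3 + (1−q)·(-5) = 8q - 5
  Player 1's payoff from A: q·2 + (1−q)·9 = -7q + 9
  8q - 5 = -7q + 9  ⇒  15q = 14  ⇒  q = 14/15.

p = 3/4, q = 14/15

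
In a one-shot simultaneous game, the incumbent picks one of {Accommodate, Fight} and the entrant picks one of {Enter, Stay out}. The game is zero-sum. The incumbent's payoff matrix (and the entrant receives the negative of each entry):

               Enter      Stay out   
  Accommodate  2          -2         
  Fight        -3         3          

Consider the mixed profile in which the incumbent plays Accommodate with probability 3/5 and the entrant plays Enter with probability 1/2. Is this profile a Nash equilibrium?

Yes

Check the entrant's indifference given the incumbent's mix p = 3/5:
  payoff from Enter = 0; payoff from Stay out = 0 — equal.
Check the incumbent's indifference given the entrant's mix q = 1/2:
  payoff from Accommodate = 0; payoff from Fight = 0 — equal.
Both players are indifferent, so neither can profitably deviate.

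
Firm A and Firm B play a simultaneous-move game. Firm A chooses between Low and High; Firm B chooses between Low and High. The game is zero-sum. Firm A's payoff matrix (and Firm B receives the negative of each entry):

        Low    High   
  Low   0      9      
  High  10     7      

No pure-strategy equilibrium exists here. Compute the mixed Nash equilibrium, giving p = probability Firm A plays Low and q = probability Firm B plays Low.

Firm B's indifference between Low and High determines Firm A's mixing probability p:
  Firm B's payoff to Low: p·0 + (1−p)·(-10) = 10p - 10
  Firm B's payoff to High: p·(-9) + (1−p)·(-7) = -2p - 7
  10p - 10 = -2p - 7  ⇒  12p = 3  ⇒  p = 1/4.
Set Firm A's expected payoff from Low equal to that from High:
  Firm A's payoff to Low: q·0 + (1−q)·9 = -9q + 9
  Firm A's payoff to High: q·10 + (1−q)·7 = 3q + 7
  -9q + 9 = 3q + 7  ⇒  -12q = -2  ⇒  q = 1/6.

p = 1/4, q = 1/6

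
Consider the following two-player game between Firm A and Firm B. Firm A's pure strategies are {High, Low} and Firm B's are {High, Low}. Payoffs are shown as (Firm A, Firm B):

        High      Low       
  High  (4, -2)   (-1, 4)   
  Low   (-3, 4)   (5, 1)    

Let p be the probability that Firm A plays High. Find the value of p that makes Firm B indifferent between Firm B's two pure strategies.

p = 1/3

In a mixed equilibrium Firm B is indifferent between High and Low; this condition fixes p.
  Firm B's expected payoff from High: p·(-2) + (1−p)·4 = -6p + 4
  Firm B's expected payoff from Low: p·4 + (1−p)·1 = 3p + 1
  -6p + 4 = 3p + 1  ⇒  -9p = -3  ⇒  p = 1/3.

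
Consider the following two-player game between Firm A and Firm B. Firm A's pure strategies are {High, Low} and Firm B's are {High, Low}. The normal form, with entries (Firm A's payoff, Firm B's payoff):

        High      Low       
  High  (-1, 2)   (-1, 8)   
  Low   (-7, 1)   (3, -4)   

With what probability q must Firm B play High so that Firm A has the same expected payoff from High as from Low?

q = 2/5

Firm A's indifference between High and Low determines Firm B's mixing probability q:
  Firm A's payoff to High: q·(-1) + (1−q)·(-1) = -1
  Firm A's payoff to Low: q·(-7) + (1−q)·3 = -10q + 3
  -1 = -10q + 3  ⇒  10q = 4  ⇒  q = 2/5.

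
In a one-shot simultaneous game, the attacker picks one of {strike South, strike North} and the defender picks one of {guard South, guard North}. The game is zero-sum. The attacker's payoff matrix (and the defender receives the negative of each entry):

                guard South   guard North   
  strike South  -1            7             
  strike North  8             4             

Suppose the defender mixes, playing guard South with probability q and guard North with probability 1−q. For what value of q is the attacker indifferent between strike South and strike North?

q = 1/4

The attacker's indifference between strike South and strike North determines the defender's mixing probability q:
  the attacker's expected payoff from strike South: q·(-1) + (1−q)·7 = -8q + 7
  the attacker's expected payoff from strike North: q·8 + (1−q)·4 = 4q + 4
  -8q + 7 = 4q + 4  ⇒  -12q = -3  ⇒  q = 1/4.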